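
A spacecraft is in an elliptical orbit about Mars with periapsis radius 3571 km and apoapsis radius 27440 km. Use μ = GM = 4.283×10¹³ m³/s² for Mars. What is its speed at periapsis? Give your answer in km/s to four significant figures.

v ≈ 4.607 km/s

Semi-major axis a = (r_p + r_a)/2 = 15506 km = 1.551×10⁷ m.
Vis-viva: v² = μ(2/r − 1/a) = 4.283×10¹³ × (5.601×10⁻⁷ − 6.449×10⁻⁸) = 2.123×10⁷ m²/s².
v = 4607 m/s = 4.607 km/s.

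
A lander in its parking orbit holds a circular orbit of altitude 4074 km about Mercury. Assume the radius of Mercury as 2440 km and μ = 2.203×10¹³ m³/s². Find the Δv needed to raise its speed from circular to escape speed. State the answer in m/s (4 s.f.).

Δv ≈ 761.7 m/s

r = 2440 + 4074 = 6514.0 km = 6.5140×10⁶ m.
Circular speed v_c = √(μ/r) = 1839 m/s.
Escape speed v_esc = √(2μ/r) = √2 × v_c = 2601 m/s.
Δv = v_esc − v_c = 761.7 m/s.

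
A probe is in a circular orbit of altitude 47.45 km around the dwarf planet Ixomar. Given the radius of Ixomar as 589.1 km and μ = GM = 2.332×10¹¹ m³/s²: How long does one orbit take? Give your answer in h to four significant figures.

r = 589.1 + 47.45 = 636.55 km = 6.3655×10⁵ m.
Kepler's third law: T = 2π√(r³/μ) = 2π√((6.366×10⁵)³ / 2.332×10¹¹).
r³/μ = 1.106×10⁶ s², so T = 2π × 1.052×10³ = 6.608×10³ s.
Converting: 6.608×10³ s ÷ 3600 = 1.836 h.

T ≈ 1.836 h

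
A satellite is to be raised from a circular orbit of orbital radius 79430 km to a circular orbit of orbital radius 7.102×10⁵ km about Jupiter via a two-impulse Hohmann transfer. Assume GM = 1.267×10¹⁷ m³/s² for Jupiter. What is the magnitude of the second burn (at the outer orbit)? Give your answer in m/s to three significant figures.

Δv ≈ 7370 m/s

r₁ = 79430 km = 7.943×10⁷ m.
r₂ = 7.102×10⁵ km = 7.102×10⁸ m.
Transfer ellipse a_t = (r₁ + r₂)/2 = 3.948×10⁸ m.
At r₁: circular v_c1 = √(μ/r₁) = 39940 m/s; transfer-perijove v_p = √[μ(2/r₁ − 1/a_t)] = 53570 m/s.
At r₂: circular v_c2 = √(μ/r₂) = 13360 m/s; transfer-apojove v_a = √[μ(2/r₂ − 1/a_t)] = 5991 m/s.
Δv₂ = v_c2 − v_a = 7366 m/s.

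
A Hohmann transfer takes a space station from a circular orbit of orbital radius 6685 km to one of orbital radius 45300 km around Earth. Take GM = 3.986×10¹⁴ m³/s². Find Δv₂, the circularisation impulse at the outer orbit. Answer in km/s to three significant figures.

r₁ = 6685 km = 6.685×10⁶ m.
r₂ = 45300 km = 4.530×10⁷ m.
Transfer ellipse a_t = (r₁ + r₂)/2 = 2.599×10⁷ m.
At r₁: circular v_c1 = √(μ/r₁) = 7722 m/s; transfer-perigee v_p = √[μ(2/r₁ − 1/a_t)] = 10190 m/s.
At r₂: circular v_c2 = √(μ/r₂) = 2966 m/s; transfer-apogee v_a = √[μ(2/r₂ − 1/a_t)] = 1504 m/s.
Δv₂ = v_c2 − v_a = 1462 m/s.
= 1.462 km/s.

Δv ≈ 1.46 km/s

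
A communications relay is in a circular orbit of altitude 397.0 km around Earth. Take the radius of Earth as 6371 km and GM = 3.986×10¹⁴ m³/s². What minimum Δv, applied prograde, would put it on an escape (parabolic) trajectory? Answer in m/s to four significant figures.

Δv ≈ 3179 m/s

r = 6371 + 397.0 = 6768.0 km = 6.7680×10⁶ m.
Circular speed v_c = √(μ/r) = 7674 m/s.
Escape speed v_esc = √(2μ/r) = √2 × v_c = 10850 m/s.
Δv = v_esc − v_c = 3179 m/s.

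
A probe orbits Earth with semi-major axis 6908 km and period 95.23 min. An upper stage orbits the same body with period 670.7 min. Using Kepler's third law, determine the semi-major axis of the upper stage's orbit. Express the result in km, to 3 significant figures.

Kepler's third law: a³ ∝ T², so a₂ = a₁ (T₂/T₁)^(2/3).
T₂/T₁ = 7.043, (T₂/T₁)^(2/3) = 3.674.
a₂ = 6908 × 3.674 = 25380 km.

a₂ ≈ 25400 km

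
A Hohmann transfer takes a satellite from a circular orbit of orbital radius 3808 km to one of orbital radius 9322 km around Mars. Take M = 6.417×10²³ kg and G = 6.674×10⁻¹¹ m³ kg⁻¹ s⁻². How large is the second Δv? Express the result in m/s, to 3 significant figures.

Δv ≈ 511 m/s

μ = GM = 6.674×10⁻¹¹ × 6.417×10²³ = 4.283×10¹³ m³/s².
r₁ = 3808 km = 3.808×10⁶ m.
r₂ = 9322 km = 9.322×10⁶ m.
Transfer ellipse a_t = (r₁ + r₂)/2 = 6.565×10⁶ m.
At r₁: circular v_c1 = √(μ/r₁) = 3354 m/s; transfer-periapsis v_p = √[μ(2/r₁ − 1/a_t)] = 3996 m/s.
At r₂: circular v_c2 = √(μ/r₂) = 2143 m/s; transfer-apoapsis v_a = √[μ(2/r₂ − 1/a_t)] = 1632 m/s.
Δv₂ = v_c2 − v_a = 511.0 m/s.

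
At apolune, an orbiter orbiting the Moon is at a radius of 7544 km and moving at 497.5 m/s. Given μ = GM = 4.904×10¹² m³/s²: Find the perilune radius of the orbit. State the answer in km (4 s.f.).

perilune radius ≈ 1774 km

r_a = 7.544×10⁶ m.
Specific energy ε = v²/2 − μ/r = -5.263×10⁵ J/kg, so a = −μ/(2ε) = 4.659×10⁶ m.
The apsides satisfy r_p + r_a = 2a, so the perilune radius is 2a − r_a = 1.774×10⁶ m = 1773.9 km.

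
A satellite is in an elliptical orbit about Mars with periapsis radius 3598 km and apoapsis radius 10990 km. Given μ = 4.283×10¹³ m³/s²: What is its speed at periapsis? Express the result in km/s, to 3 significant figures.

Semi-major axis a = (r_p + r_a)/2 = 7294.0 km = 7.294×10⁶ m.
Vis-viva: v² = μ(2/r − 1/a) = 4.283×10¹³ × (5.559×10⁻⁷ − 1.371×10⁻⁷) = 1.794×10⁷ m²/s².
v = 4235 m/s = 4.235 km/s.

v ≈ 4.24 km/s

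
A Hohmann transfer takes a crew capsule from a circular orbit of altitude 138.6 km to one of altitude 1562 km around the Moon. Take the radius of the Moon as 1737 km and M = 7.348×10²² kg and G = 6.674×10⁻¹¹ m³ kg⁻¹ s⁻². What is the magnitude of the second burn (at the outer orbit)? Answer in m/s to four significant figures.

Δv ≈ 181.1 m/s

μ = GM = 6.674×10⁻¹¹ × 7.348×10²² = 4.904×10¹² m³/s².
r₁ = 1737 + 138.6 = 1875.6 km = 1.8756×10⁶ m.
r₂ = 1737 + 1562 = 3299.0 km = 3.2990×10⁶ m.
Transfer ellipse a_t = (r₁ + r₂)/2 = 2.587×10⁶ m.
At r₁: circular v_c1 = √(μ/r₁) = 1617 m/s; transfer-perilune v_p = √[μ(2/r₁ − 1/a_t)] = 1826 m/s.
At r₂: circular v_c2 = √(μ/r₂) = 1219 m/s; transfer-apolune v_a = √[μ(2/r₂ − 1/a_t)] = 1038 m/s.
Δv₂ = v_c2 − v_a = 181.1 m/s.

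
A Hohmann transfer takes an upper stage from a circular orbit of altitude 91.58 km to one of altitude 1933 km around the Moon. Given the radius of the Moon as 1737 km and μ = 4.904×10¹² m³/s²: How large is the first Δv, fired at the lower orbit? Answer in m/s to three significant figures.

r₁ = 1737 + 91.58 = 1828.6 km = 1.8286×10⁶ m.
r₂ = 1737 + 1933 = 3670.0 km = 3.6700×10⁶ m.
Transfer ellipse a_t = (r₁ + r₂)/2 = 2.749×10⁶ m.
At r₁: circular v_c1 = √(μ/r₁) = 1638 m/s; transfer-perilune v_p = √[μ(2/r₁ − 1/a_t)] = 1892 m/s.
Δv₁ = v_p − v_c1 = 254.4 m/s.

Δv ≈ 254 m/s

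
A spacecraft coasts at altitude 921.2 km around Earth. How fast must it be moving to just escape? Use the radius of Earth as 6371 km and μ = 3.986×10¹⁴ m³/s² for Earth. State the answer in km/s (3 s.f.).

v_esc ≈ 10.5 km/s

r = 6371 + 921.2 = 7292.2 km = 7.2922×10⁶ m.
Escape speed v_esc = √(2μ/r) = √(2 × 3.986×10¹⁴ / 7.292×10⁶) = √(1.093×10⁸) = 10460 m/s.
= 10.46 km/s.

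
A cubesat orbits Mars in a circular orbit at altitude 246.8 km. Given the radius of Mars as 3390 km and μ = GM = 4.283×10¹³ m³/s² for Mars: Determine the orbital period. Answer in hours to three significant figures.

r = 3390 + 246.8 = 3636.8 km = 3.6368×10⁶ m.
Kepler's third law: T = 2π√(r³/μ) = 2π√((3.637×10⁶)³ / 4.283×10¹³).
r³/μ = 1.123×10⁶ s², so T = 2π × 1.060×10³ = 6.659×10³ s.
Converting: 6.659×10³ s ÷ 3600 = 1.850 hours.

T ≈ 1.85 hours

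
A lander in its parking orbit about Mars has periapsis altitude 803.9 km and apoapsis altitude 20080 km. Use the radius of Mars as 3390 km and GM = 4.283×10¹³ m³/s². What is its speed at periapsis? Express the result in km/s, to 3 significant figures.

v ≈ 4.16 km/s

r_p = 3390 + 803.9 = 4193.9 km = 4.1939×10⁶ m.
r_a = 3390 + 20080 = 23470 km = 2.3470×10⁷ m.
Semi-major axis a = (r_p + r_a)/2 = 13832 km = 1.383×10⁷ m.
Vis-viva: v² = μ(2/r − 1/a) = 4.283×10¹³ × (4.769×10⁻⁷ − 7.230×10⁻⁸) = 1.733×10⁷ m²/s².
v = 4163 m/s = 4.163 km/s.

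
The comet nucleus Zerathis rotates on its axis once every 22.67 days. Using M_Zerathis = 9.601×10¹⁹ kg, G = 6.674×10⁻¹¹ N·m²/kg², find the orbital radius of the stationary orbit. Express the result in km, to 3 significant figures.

μ = GM = 6.674×10⁻¹¹ × 9.601×10¹⁹ = 6.408×10⁹ m³/s².
T = 22.67 days = 1.959×10⁶ s.
A synchronous orbit has period T, so by Kepler's third law a = (μT²/4π²)^(1/3).
μT²/4π² = 6.408×10⁹ × (1.959×10⁶)² / 39.48 = 6.227×10²⁰ m³.
a = 8.539×10⁶ m = 8539.3 km.

r_sync ≈ 8540 km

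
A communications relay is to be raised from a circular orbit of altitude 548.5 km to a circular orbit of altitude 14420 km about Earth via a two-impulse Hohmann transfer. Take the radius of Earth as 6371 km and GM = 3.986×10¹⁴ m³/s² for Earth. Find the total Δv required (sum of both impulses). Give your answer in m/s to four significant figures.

Δv_total ≈ 2992 m/s

r₁ = 6371 + 548.5 = 6919.5 km = 6.9195×10⁶ m.
r₂ = 6371 + 14420 = 20791 km = 2.0791×10⁷ m.
Transfer ellipse a_t = (r₁ + r₂)/2 = 1.386×10⁷ m.
At r₁: circular v_c1 = √(μ/r₁) = 7590 m/s; transfer-perigee v_p = √[μ(2/r₁ − 1/a_t)] = 9297 m/s.
Δv₁ = v_p − v_c1 = 1708 m/s.
At r₂: circular v_c2 = √(μ/r₂) = 4379 m/s; transfer-apogee v_a = √[μ(2/r₂ − 1/a_t)] = 3094 m/s.
Δv₂ = v_c2 − v_a = 1284 m/s.
Total Δv = Δv₁ + Δv₂ = 2992 m/s.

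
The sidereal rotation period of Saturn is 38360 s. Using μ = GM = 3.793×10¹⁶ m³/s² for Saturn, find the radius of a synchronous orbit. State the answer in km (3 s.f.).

r_sync ≈ 1.12×10⁵ km

A synchronous orbit has period T, so by Kepler's third law a = (μT²/4π²)^(1/3).
μT²/4π² = 3.793×10¹⁶ × (3.836×10⁴)² / 39.48 = 1.414×10²⁴ m³.
a = 1.122×10⁸ m = 1.1223×10⁵ km.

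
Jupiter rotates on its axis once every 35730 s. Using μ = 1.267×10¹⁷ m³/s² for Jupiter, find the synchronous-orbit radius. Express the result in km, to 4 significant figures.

r_sync ≈ 1.600×10⁵ km

A synchronous orbit has period T, so by Kepler's third law a = (μT²/4π²)^(1/3).
μT²/4π² = 1.267×10¹⁷ × (3.573×10⁴)² / 39.48 = 4.097×10²⁴ m³.
a = 1.600×10⁸ m = 1.6002×10⁵ km.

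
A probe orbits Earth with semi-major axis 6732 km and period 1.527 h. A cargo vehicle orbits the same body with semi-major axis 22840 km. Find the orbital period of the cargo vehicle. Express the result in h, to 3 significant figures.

T₂ ≈ 9.54 h

Kepler's third law: T² ∝ a³, so T₂ = T₁ (a₂/a₁)^(3/2).
a₂/a₁ = 3.393, (a₂/a₁)^(3/2) = 6.249.
T₂ = 1.527 × 6.249 = 9.543 h.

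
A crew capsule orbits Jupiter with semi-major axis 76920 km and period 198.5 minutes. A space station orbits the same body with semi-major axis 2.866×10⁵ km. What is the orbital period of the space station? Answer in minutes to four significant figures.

Kepler's third law: T² ∝ a³, so T₂ = T₁ (a₂/a₁)^(3/2).
a₂/a₁ = 3.726, (a₂/a₁)^(3/2) = 7.192.
T₂ = 198.5 × 7.192 = 1428 minutes.

T₂ ≈ 1428 minutes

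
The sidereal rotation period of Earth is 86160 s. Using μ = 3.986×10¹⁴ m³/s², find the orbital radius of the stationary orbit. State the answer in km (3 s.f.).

A synchronous orbit has period T, so by Kepler's third law a = (μT²/4π²)^(1/3).
μT²/4π² = 3.986×10¹⁴ × (8.616×10⁴)² / 39.48 = 7.495×10²² m³.
a = 4.216×10⁷ m = 42163 km.

r_sync ≈ 42200 km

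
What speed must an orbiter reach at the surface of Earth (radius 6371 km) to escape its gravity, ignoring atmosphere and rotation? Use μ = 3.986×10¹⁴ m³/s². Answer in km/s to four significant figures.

v_esc ≈ 11.19 km/s

r = R = 6.371×10⁶ m.
Escape speed v_esc = √(2μ/r) = √(2 × 3.986×10¹⁴ / 6.371×10⁶) = √(1.251×10⁸) = 11190 m/s.
= 11.19 km/s.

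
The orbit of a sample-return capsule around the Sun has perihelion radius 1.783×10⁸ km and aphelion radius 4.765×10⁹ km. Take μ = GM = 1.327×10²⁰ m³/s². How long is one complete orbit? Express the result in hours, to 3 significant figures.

T ≈ 589000 hours

Semi-major axis a = (r_p + r_a)/2 = (1.7830×10⁸ + 4.7650×10⁹)/2 = 2.4716×10⁹ km = 2.472×10¹² m.
By Kepler's third law T = 2π√(a³/μ) = 2π × 3.373×10⁸ = 2.119×10⁹ s.
= 5.887×10⁵ hours.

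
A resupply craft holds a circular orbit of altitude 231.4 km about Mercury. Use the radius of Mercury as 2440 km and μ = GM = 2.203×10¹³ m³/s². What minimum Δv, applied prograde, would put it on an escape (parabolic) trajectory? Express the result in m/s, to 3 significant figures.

Δv ≈ 1190 m/s

r = 2440 + 231.4 = 2671.4 km = 2.6714×10⁶ m.
Circular speed v_c = √(μ/r) = 2872 m/s.
Escape speed v_esc = √(2μ/r) = √2 × v_c = 4061 m/s.
Δv = v_esc − v_c = 1189 m/s.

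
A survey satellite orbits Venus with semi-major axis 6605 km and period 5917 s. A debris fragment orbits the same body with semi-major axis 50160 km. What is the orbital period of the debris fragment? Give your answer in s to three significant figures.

T₂ ≈ 1.24×10⁵ s

Kepler's third law: T² ∝ a³, so T₂ = T₁ (a₂/a₁)^(3/2).
a₂/a₁ = 7.594, (a₂/a₁)^(3/2) = 20.93.
T₂ = 5917 × 20.93 = 1.238×10⁵ s.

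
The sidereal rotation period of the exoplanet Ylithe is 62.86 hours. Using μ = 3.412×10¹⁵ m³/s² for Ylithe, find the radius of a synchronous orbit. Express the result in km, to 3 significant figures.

T = 62.86 hours = 2.263×10⁵ s.
A synchronous orbit has period T, so by Kepler's third law a = (μT²/4π²)^(1/3).
μT²/4π² = 3.412×10¹⁵ × (2.263×10⁵)² / 39.48 = 4.426×10²⁴ m³.
a = 1.642×10⁸ m = 1.6419×10⁵ km.

r_sync ≈ 1.64×10⁵ km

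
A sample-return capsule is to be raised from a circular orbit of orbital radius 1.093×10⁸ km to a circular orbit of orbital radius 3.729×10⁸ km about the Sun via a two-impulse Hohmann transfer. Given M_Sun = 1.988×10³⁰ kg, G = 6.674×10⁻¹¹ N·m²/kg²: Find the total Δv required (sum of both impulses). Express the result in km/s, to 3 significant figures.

μ = GM = 6.674×10⁻¹¹ × 1.988×10³⁰ = 1.327×10²⁰ m³/s².
r₁ = 1.093×10⁸ km = 1.093×10¹¹ m.
r₂ = 3.729×10⁸ km = 3.729×10¹¹ m.
Transfer ellipse a_t = (r₁ + r₂)/2 = 2.411×10¹¹ m.
At r₁: circular v_c1 = √(μ/r₁) = 34840 m/s; transfer-perihelion v_p = √[μ(2/r₁ − 1/a_t)] = 43330 m/s.
Δv₁ = v_p − v_c1 = 8489 m/s.
At r₂: circular v_c2 = √(μ/r₂) = 18860 m/s; transfer-aphelion v_a = √[μ(2/r₂ − 1/a_t)] = 12700 m/s.
Δv₂ = v_c2 − v_a = 6162 m/s.
Total Δv = Δv₁ + Δv₂ = 14650 m/s = 14.65 km/s.

Δv_total ≈ 14.7 km/s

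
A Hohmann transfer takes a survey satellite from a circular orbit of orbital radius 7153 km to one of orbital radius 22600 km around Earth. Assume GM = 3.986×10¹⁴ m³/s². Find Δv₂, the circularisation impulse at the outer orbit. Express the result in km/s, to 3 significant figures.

Δv ≈ 1.29 km/s

r₁ = 7153 km = 7.153×10⁶ m.
r₂ = 22600 km = 2.260×10⁷ m.
Transfer ellipse a_t = (r₁ + r₂)/2 = 1.488×10⁷ m.
At r₁: circular v_c1 = √(μ/r₁) = 7465 m/s; transfer-perigee v_p = √[μ(2/r₁ − 1/a_t)] = 9201 m/s.
At r₂: circular v_c2 = √(μ/r₂) = 4200 m/s; transfer-apogee v_a = √[μ(2/r₂ − 1/a_t)] = 2912 m/s.
Δv₂ = v_c2 − v_a = 1288 m/s.
= 1.288 km/s.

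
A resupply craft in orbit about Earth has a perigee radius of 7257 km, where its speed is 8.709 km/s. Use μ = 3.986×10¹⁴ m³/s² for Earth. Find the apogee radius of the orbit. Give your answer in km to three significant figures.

apogee radius ≈ 16200 km

r_p = 7.257×10⁶ m.
Specific energy ε = v²/2 − μ/r = -1.700×10⁷ J/kg, so a = −μ/(2ε) = 1.172×10⁷ m.
The apsides satisfy r_p + r_a = 2a, so the apogee radius is 2a − r_p = 1.619×10⁷ m = 16186 km.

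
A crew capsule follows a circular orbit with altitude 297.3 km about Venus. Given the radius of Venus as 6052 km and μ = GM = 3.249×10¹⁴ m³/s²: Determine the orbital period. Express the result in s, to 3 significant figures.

T ≈ 5580 s

r = 6052 + 297.3 = 6349.3 km = 6.3493×10⁶ m.
Kepler's third law: T = 2π√(r³/μ) = 2π√((6.349×10⁶)³ / 3.249×10¹⁴).
r³/μ = 7.878×10⁵ s², so T = 2π × 8.876×10² = 5.577×10³ s.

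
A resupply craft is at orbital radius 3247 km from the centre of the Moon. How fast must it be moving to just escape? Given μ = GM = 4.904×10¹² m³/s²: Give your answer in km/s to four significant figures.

r = 3247 km = 3.247×10⁶ m.
Escape speed v_esc = √(2μ/r) = √(2 × 4.904×10¹² / 3.247×10⁶) = √(3.021×10⁶) = 1738 m/s.
= 1.738 km/s.

v_esc ≈ 1.738 km/s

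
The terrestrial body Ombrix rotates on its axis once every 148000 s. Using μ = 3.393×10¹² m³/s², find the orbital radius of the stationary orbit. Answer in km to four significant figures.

r_sync ≈ 12350 km

A synchronous orbit has period T, so by Kepler's third law a = (μT²/4π²)^(1/3).
μT²/4π² = 3.393×10¹² × (1.480×10⁵)² / 39.48 = 1.883×10²¹ m³.
a = 1.235×10⁷ m = 12348 km.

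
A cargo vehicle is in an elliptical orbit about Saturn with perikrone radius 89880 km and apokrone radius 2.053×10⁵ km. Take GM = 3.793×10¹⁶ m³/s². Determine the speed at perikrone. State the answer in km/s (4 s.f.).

Semi-major axis a = (r_p + r_a)/2 = 1.4759×10⁵ km = 1.476×10⁸ m.
Vis-viva: v² = μ(2/r − 1/a) = 3.793×10¹⁶ × (2.225×10⁻⁸ − 6.776×10⁻⁹) = 5.870×10⁸ m²/s².
v = 24230 m/s = 24.23 km/s.

v ≈ 24.23 km/s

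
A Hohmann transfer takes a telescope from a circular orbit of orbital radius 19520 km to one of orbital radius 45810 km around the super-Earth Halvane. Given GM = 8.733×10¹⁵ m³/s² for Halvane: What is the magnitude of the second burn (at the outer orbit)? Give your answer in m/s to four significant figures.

Δv ≈ 3134 m/s

r₁ = 19520 km = 1.952×10⁷ m.
r₂ = 45810 km = 4.581×10⁷ m.
Transfer ellipse a_t = (r₁ + r₂)/2 = 3.266×10⁷ m.
At r₁: circular v_c1 = √(μ/r₁) = 21150 m/s; transfer-periapsis v_p = √[μ(2/r₁ − 1/a_t)] = 25050 m/s.
At r₂: circular v_c2 = √(μ/r₂) = 13810 m/s; transfer-apoapsis v_a = √[μ(2/r₂ − 1/a_t)] = 10670 m/s.
Δv₂ = v_c2 − v_a = 3134 m/s.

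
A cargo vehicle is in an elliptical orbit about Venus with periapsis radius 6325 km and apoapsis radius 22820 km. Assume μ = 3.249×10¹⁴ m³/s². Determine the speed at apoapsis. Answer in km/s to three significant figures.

v ≈ 2.49 km/s

Semi-major axis a = (r_p + r_a)/2 = 14572 km = 1.457×10⁷ m.
Vis-viva: v² = μ(2/r − 1/a) = 3.249×10¹⁴ × (8.764×10⁻⁸ − 6.862×10⁻⁸) = 6.180×10⁶ m²/s².
v = 2486 m/s = 2.486 km/s.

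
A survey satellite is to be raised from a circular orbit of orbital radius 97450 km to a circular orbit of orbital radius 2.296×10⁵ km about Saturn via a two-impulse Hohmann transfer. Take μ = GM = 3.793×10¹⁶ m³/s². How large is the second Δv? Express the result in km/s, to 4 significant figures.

Δv ≈ 2.931 km/s

r₁ = 97450 km = 9.745×10⁷ m.
r₂ = 2.296×10⁵ km = 2.296×10⁸ m.
Transfer ellipse a_t = (r₁ + r₂)/2 = 1.635×10⁸ m.
At r₁: circular v_c1 = √(μ/r₁) = 19730 m/s; transfer-perikrone v_p = √[μ(2/r₁ − 1/a_t)] = 23380 m/s.
At r₂: circular v_c2 = √(μ/r₂) = 12850 m/s; transfer-apokrone v_a = √[μ(2/r₂ − 1/a_t)] = 9922 m/s.
Δv₂ = v_c2 − v_a = 2931 m/s.
= 2.931 km/s.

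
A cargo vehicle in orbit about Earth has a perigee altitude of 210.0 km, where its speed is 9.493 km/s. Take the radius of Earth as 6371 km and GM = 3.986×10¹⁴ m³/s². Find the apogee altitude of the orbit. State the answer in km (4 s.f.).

r_p = 6371 + 210.0 = 6581.0 km = 6.581×10⁶ m.
Specific energy ε = v²/2 − μ/r = -1.551×10⁷ J/kg, so a = −μ/(2ε) = 1.285×10⁷ m.
The apsides satisfy r_p + r_a = 2a, so the apogee radius is 2a − r_p = 1.912×10⁷ m = 19119 km.
Apogee altitude = 19119 − 6371 = 12748 km.

apogee altitude ≈ 12750 km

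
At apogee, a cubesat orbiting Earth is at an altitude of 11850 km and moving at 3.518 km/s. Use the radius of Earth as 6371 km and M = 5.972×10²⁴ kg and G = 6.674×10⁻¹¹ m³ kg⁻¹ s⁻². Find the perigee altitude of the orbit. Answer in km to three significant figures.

perigee altitude ≈ 817 km

μ = GM = 6.674×10⁻¹¹ × 5.972×10²⁴ = 3.986×10¹⁴ m³/s².
r_a = 6371 + 11850 = 18221 km = 1.822×10⁷ m.
Specific energy ε = v²/2 − μ/r = -1.569×10⁷ J/kg, so a = −μ/(2ε) = 1.270×10⁷ m.
The apsides satisfy r_p + r_a = 2a, so the perigee radius is 2a − r_a = 7.188×10⁶ m = 7188.2 km.
Perigee altitude = 7188.2 − 6371 = 817.17 km.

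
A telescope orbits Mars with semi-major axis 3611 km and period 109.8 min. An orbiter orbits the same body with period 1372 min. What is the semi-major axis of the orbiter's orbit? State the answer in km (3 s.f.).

a₂ ≈ 19400 km

Kepler's third law: a³ ∝ T², so a₂ = a₁ (T₂/T₁)^(2/3).
T₂/T₁ = 12.50, (T₂/T₁)^(2/3) = 5.385.
a₂ = 3611 × 5.385 = 19440 km.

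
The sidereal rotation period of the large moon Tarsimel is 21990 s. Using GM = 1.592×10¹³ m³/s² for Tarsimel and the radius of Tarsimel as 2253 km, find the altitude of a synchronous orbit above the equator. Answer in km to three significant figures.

h_sync ≈ 3550 km

A synchronous orbit has period T, so by Kepler's third law a = (μT²/4π²)^(1/3).
μT²/4π² = 1.592×10¹³ × (2.199×10⁴)² / 39.48 = 1.950×10²⁰ m³.
a = 5.799×10⁶ m = 5798.9 km.
Altitude h = a − R = 5798.9 − 2253 = 3545.9 km.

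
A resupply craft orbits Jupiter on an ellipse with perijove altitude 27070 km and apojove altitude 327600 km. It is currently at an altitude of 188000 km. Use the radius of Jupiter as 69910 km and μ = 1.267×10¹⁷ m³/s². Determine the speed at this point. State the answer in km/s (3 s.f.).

r_p = 69910 + 27070 = 96980 km = 9.6980×10⁷ m.
r_a = 69910 + 327600 = 397510 km = 3.9751×10⁸ m.
r = 69910 + 188000 = 2.5791×10⁵ km = 2.579×10⁸ m.
Semi-major axis a = (r_p + r_a)/2 = 2.4724×10⁵ km = 2.472×10⁸ m.
Vis-viva: v² = μ(2/r − 1/a) = 1.267×10¹⁷ × (7.755×10⁻⁹ − 4.045×10⁻⁹) = 4.701×10⁸ m²/s².
v = 21680 m/s = 21.68 km/s.

v ≈ 21.7 km/s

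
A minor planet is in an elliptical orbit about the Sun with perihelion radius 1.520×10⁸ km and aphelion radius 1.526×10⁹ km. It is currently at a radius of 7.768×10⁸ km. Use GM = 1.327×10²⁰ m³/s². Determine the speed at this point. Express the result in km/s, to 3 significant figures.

Semi-major axis a = (r_p + r_a)/2 = 8.3900×10⁸ km = 8.390×10¹¹ m.
Vis-viva: v² = μ(2/r − 1/a) = 1.327×10²⁰ × (2.575×10⁻¹² − 1.192×10⁻¹²) = 1.835×10⁸ m²/s².
v = 13550 m/s = 13.55 km/s.

v ≈ 13.5 km/s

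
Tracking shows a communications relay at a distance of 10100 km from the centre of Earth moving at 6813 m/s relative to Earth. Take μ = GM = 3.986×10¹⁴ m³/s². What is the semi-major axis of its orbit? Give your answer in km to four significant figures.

r = 1.010×10⁷ m.
Specific orbital energy ε = v²/2 − μ/r = (6813)²/2 − 3.986×10¹⁴/1.010×10⁷ = -1.626×10⁷ J/kg.
Since ε = −μ/(2a), a = −μ/(2ε) = 1.226×10⁷ m = 12259 km.

a ≈ 12260 km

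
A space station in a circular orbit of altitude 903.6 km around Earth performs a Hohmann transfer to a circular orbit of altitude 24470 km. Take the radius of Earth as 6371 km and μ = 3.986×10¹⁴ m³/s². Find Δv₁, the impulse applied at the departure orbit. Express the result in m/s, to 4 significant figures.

Δv ≈ 2014 m/s

r₁ = 6371 + 903.6 = 7274.6 km = 7.2746×10⁶ m.
r₂ = 6371 + 24470 = 30841 km = 3.0841×10⁷ m.
Transfer ellipse a_t = (r₁ + r₂)/2 = 1.906×10⁷ m.
At r₁: circular v_c1 = √(μ/r₁) = 7402 m/s; transfer-perigee v_p = √[μ(2/r₁ − 1/a_t)] = 9417 m/s.
Δv₁ = v_p − v_c1 = 2014 m/s.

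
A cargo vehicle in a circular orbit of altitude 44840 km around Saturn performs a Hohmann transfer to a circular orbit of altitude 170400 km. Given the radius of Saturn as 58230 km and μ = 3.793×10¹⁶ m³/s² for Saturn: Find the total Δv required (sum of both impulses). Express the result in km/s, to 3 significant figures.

r₁ = 58230 + 44840 = 103070 km = 1.0307×10⁸ m.
r₂ = 58230 + 170400 = 228630 km = 2.2863×10⁸ m.
Transfer ellipse a_t = (r₁ + r₂)/2 = 1.658×10⁸ m.
At r₁: circular v_c1 = √(μ/r₁) = 19180 m/s; transfer-perikrone v_p = √[μ(2/r₁ − 1/a_t)] = 22520 m/s.
Δv₁ = v_p − v_c1 = 3340 m/s.
At r₂: circular v_c2 = √(μ/r₂) = 12880 m/s; transfer-apokrone v_a = √[μ(2/r₂ − 1/a_t)] = 10150 m/s.
Δv₂ = v_c2 − v_a = 2726 m/s.
Total Δv = Δv₁ + Δv₂ = 6066 m/s = 6.066 km/s.

Δv_total ≈ 6.07 km/s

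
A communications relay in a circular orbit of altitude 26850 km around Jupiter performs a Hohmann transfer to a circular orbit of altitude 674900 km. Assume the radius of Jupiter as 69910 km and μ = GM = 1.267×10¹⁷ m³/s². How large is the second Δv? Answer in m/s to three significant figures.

r₁ = 69910 + 26850 = 96760 km = 9.6760×10⁷ m.
r₂ = 69910 + 674900 = 744810 km = 7.4481×10⁸ m.
Transfer ellipse a_t = (r₁ + r₂)/2 = 4.208×10⁸ m.
At r₁: circular v_c1 = √(μ/r₁) = 36190 m/s; transfer-perijove v_p = √[μ(2/r₁ − 1/a_t)] = 48140 m/s.
At r₂: circular v_c2 = √(μ/r₂) = 13040 m/s; transfer-apojove v_a = √[μ(2/r₂ − 1/a_t)] = 6254 m/s.
Δv₂ = v_c2 − v_a = 6788 m/s.

Δv ≈ 6790 m/s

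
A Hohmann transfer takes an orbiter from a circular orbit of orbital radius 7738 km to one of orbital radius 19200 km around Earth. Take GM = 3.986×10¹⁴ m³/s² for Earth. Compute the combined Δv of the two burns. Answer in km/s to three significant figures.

r₁ = 7738 km = 7.738×10⁶ m.
r₂ = 19200 km = 1.920×10⁷ m.
Transfer ellipse a_t = (r₁ + r₂)/2 = 1.347×10⁷ m.
At r₁: circular v_c1 = √(μ/r₁) = 7177 m/s; transfer-perigee v_p = √[μ(2/r₁ − 1/a_t)] = 8569 m/s.
Δv₁ = v_p − v_c1 = 1392 m/s.
At r₂: circular v_c2 = √(μ/r₂) = 4556 m/s; transfer-apogee v_a = √[μ(2/r₂ − 1/a_t)] = 3454 m/s.
Δv₂ = v_c2 − v_a = 1103 m/s.
Total Δv = Δv₁ + Δv₂ = 2495 m/s = 2.495 km/s.

Δv_total ≈ 2.49 km/s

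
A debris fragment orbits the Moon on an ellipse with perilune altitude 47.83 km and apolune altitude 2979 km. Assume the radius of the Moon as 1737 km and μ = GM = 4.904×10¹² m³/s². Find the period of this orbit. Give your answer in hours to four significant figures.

T ≈ 4.619 hours

r_p = 1737 + 47.83 = 1784.8 km = 1.7848×10⁶ m.
r_a = 1737 + 2979 = 4716.0 km = 4.7160×10⁶ m.
Semi-major axis a = (r_p + r_a)/2 = (1784.8 + 4716.0)/2 = 3250.4 km = 3.250×10⁶ m.
By Kepler's third law T = 2π√(a³/μ) = 2π × 2.646×10³ = 1.663×10⁴ s.
= 4.619 hours.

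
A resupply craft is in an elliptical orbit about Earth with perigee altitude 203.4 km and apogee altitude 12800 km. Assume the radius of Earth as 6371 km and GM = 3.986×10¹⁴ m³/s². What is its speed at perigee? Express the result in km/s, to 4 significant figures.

v ≈ 9.502 km/s

r_p = 6371 + 203.4 = 6574.4 km = 6.5744×10⁶ m.
r_a = 6371 + 12800 = 19171 km = 1.9171×10⁷ m.
Semi-major axis a = (r_p + r_a)/2 = 12873 km = 1.287×10⁷ m.
Vis-viva: v² = μ(2/r − 1/a) = 3.986×10¹⁴ × (3.042×10⁻⁷ − 7.768×10⁻⁸) = 9.029×10⁷ m²/s².
v = 9502 m/s = 9.502 km/s.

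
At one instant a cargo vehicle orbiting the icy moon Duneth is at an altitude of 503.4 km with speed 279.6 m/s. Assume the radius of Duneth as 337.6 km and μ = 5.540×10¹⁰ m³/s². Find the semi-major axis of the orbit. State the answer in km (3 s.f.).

a ≈ 1030 km

r = 337.6 + 503.4 = 841.00 km = 8.410×10⁵ m.
Specific orbital energy ε = v²/2 − μ/r = (279.6)²/2 − 5.540×10¹⁰/8.410×10⁵ = -2.679×10⁴ J/kg.
Since ε = −μ/(2a), a = −μ/(2ε) = 1.034×10⁶ m = 1034.1 km.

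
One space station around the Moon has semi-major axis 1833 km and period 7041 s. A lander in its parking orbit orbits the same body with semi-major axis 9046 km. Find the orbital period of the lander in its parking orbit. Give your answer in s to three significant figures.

Kepler's third law: T² ∝ a³, so T₂ = T₁ (a₂/a₁)^(3/2).
a₂/a₁ = 4.935, (a₂/a₁)^(3/2) = 10.96.
T₂ = 7041 × 10.96 = 77190 s.

T₂ ≈ 77200 s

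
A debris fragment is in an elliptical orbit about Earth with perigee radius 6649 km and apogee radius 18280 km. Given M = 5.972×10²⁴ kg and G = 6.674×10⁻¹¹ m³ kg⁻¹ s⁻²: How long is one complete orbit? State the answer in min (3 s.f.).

μ = GM = 6.674×10⁻¹¹ × 5.972×10²⁴ = 3.986×10¹⁴ m³/s².
Semi-major axis a = (r_p + r_a)/2 = (6649.0 + 18280)/2 = 12464 km = 1.246×10⁷ m.
By Kepler's third law T = 2π√(a³/μ) = 2π × 2.204×10³ = 1.385×10⁴ s.
= 230.8 min.

T ≈ 231 min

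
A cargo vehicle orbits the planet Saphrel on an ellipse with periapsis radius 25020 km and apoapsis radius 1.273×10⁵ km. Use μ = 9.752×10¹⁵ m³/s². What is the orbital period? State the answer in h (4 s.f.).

T ≈ 11.75 h

Semi-major axis a = (r_p + r_a)/2 = (25020 + 1.2730×10⁵)/2 = 76160 km = 7.616×10⁷ m.
By Kepler's third law T = 2π√(a³/μ) = 2π × 6.730×10³ = 4.229×10⁴ s.
= 11.75 h.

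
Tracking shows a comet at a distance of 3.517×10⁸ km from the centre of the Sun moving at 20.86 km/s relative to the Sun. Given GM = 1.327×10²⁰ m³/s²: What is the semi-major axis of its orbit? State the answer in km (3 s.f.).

r = 3.517×10¹¹ m.
Specific orbital energy ε = v²/2 − μ/r = (20860)²/2 − 1.327×10²⁰/3.517×10¹¹ = -1.597×10⁸ J/kg.
Since ε = −μ/(2a), a = −μ/(2ε) = 4.154×10¹¹ m = 4.1536×10⁸ km.

a ≈ 4.15×10⁸ km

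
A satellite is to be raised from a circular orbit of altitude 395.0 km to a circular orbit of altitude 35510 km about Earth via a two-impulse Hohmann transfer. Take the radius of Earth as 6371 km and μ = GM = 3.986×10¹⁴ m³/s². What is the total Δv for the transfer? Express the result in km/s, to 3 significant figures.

r₁ = 6371 + 395.0 = 6766.0 km = 6.7660×10⁶ m.
r₂ = 6371 + 35510 = 41881 km = 4.1881×10⁷ m.
Transfer ellipse a_t = (r₁ + r₂)/2 = 2.432×10⁷ m.
At r₁: circular v_c1 = √(μ/r₁) = 7675 m/s; transfer-perigee v_p = √[μ(2/r₁ − 1/a_t)] = 10070 m/s.
Δv₁ = v_p − v_c1 = 2396 m/s.
At r₂: circular v_c2 = √(μ/r₂) = 3085 m/s; transfer-apogee v_a = √[μ(2/r₂ − 1/a_t)] = 1627 m/s.
Δv₂ = v_c2 − v_a = 1458 m/s.
Total Δv = Δv₁ + Δv₂ = 3854 m/s = 3.854 km/s.

Δv_total ≈ 3.85 km/s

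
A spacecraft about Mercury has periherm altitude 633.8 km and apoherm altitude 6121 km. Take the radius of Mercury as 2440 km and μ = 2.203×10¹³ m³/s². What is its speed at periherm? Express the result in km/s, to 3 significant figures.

r_p = 2440 + 633.8 = 3073.8 km = 3.0738×10⁶ m.
r_a = 2440 + 6121 = 8561.0 km = 8.5610×10⁶ m.
Semi-major axis a = (r_p + r_a)/2 = 5817.4 km = 5.817×10⁶ m.
Vis-viva: v² = μ(2/r − 1/a) = 2.203×10¹³ × (6.507×10⁻⁷ − 1.719×10⁻⁷) = 1.055×10⁷ m²/s².
v = 3248 m/s = 3.248 km/s.

v ≈ 3.25 km/s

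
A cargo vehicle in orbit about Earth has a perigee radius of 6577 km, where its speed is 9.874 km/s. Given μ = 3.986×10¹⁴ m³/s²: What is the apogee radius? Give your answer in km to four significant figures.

r_p = 6.577×10⁶ m.
Specific energy ε = v²/2 − μ/r = -1.186×10⁷ J/kg, so a = −μ/(2ε) = 1.681×10⁷ m.
The apsides satisfy r_p + r_a = 2a, so the apogee radius is 2a − r_p = 2.704×10⁷ m = 27040 km.

apogee radius ≈ 27040 km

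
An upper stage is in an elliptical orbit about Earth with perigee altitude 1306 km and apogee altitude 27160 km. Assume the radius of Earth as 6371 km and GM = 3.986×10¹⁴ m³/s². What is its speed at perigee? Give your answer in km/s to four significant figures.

v ≈ 9.192 km/s

r_p = 6371 + 1306 = 7677.0 km = 7.6770×10⁶ m.
r_a = 6371 + 27160 = 33531 km = 3.3531×10⁷ m.
Semi-major axis a = (r_p + r_a)/2 = 20604 km = 2.060×10⁷ m.
Vis-viva: v² = μ(2/r − 1/a) = 3.986×10¹⁴ × (2.605×10⁻⁷ − 4.853×10⁻⁸) = 8.450×10⁷ m²/s².
v = 9192 m/s = 9.192 km/s.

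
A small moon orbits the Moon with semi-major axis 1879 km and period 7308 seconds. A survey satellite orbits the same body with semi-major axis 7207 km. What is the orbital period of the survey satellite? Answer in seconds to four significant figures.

Kepler's third law: T² ∝ a³, so T₂ = T₁ (a₂/a₁)^(3/2).
a₂/a₁ = 3.836, (a₂/a₁)^(3/2) = 7.512.
T₂ = 7308 × 7.512 = 54900 seconds.

T₂ ≈ 54900 seconds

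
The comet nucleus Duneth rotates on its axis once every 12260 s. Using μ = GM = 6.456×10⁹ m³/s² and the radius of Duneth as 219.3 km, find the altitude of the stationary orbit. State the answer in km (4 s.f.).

h_sync ≈ 71.46 km

A synchronous orbit has period T, so by Kepler's third law a = (μT²/4π²)^(1/3).
μT²/4π² = 6.456×10⁹ × (1.226×10⁴)² / 39.48 = 2.458×10¹⁶ m³.
a = 2.908×10⁵ m = 290.76 km.
Altitude h = a − R = 290.76 − 219.3 = 71.456 km.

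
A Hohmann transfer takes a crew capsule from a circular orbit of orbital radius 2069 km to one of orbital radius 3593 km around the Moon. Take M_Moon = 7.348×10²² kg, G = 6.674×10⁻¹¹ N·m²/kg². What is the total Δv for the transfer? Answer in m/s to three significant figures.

Δv_total ≈ 364 m/s

μ = GM = 6.674×10⁻¹¹ × 7.348×10²² = 4.904×10¹² m³/s².
r₁ = 2069 km = 2.069×10⁶ m.
r₂ = 3593 km = 3.593×10⁶ m.
Transfer ellipse a_t = (r₁ + r₂)/2 = 2.831×10⁶ m.
At r₁: circular v_c1 = √(μ/r₁) = 1540 m/s; transfer-perilune v_p = √[μ(2/r₁ − 1/a_t)] = 1734 m/s.
Δv₁ = v_p − v_c1 = 194.9 m/s.
At r₂: circular v_c2 = √(μ/r₂) = 1168 m/s; transfer-apolune v_a = √[μ(2/r₂ − 1/a_t)] = 998.8 m/s.
Δv₂ = v_c2 − v_a = 169.5 m/s.
Total Δv = Δv₁ + Δv₂ = 364.4 m/s.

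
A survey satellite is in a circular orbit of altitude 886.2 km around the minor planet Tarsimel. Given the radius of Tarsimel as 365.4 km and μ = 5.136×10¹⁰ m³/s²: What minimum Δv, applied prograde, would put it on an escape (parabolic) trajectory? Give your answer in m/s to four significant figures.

r = 365.4 + 886.2 = 1251.6 km = 1.2516×10⁶ m.
Circular speed v_c = √(μ/r) = 202.6 m/s.
Escape speed v_esc = √(2μ/r) = √2 × v_c = 286.5 m/s.
Δv = v_esc − v_c = 83.91 m/s.

Δv ≈ 83.91 m/s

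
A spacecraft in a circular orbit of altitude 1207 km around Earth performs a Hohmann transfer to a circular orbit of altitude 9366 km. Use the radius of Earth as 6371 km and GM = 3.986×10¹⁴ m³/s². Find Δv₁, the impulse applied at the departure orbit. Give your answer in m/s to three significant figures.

r₁ = 6371 + 1207 = 7578.0 km = 7.5780×10⁶ m.
r₂ = 6371 + 9366 = 15737 km = 1.5737×10⁷ m.
Transfer ellipse a_t = (r₁ + r₂)/2 = 1.166×10⁷ m.
At r₁: circular v_c1 = √(μ/r₁) = 7253 m/s; transfer-perigee v_p = √[μ(2/r₁ − 1/a_t)] = 8427 m/s.
Δv₁ = v_p − v_c1 = 1174 m/s.

Δv ≈ 1170 m/s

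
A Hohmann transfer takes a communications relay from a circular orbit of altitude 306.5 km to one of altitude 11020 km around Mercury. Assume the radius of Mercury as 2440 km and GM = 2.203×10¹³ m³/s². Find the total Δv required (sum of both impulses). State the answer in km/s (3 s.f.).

r₁ = 2440 + 306.5 = 2746.5 km = 2.7465×10⁶ m.
r₂ = 2440 + 11020 = 13460 km = 1.3460×10⁷ m.
Transfer ellipse a_t = (r₁ + r₂)/2 = 8.103×10⁶ m.
At r₁: circular v_c1 = √(μ/r₁) = 2832 m/s; transfer-periherm v_p = √[μ(2/r₁ − 1/a_t)] = 3650 m/s.
Δv₁ = v_p − v_c1 = 818.0 m/s.
At r₂: circular v_c2 = √(μ/r₂) = 1279 m/s; transfer-apoherm v_a = √[μ(2/r₂ − 1/a_t)] = 744.8 m/s.
Δv₂ = v_c2 − v_a = 534.5 m/s.
Total Δv = Δv₁ + Δv₂ = 1353 m/s = 1.353 km/s.

Δv_total ≈ 1.35 km/s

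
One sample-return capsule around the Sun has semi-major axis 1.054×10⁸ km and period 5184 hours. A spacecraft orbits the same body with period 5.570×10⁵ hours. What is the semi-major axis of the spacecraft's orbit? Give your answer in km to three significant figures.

a₂ ≈ 2.38×10⁹ km

Kepler's third law: a³ ∝ T², so a₂ = a₁ (T₂/T₁)^(2/3).
T₂/T₁ = 107.4, (T₂/T₁)^(2/3) = 22.60.
a₂ = 1.054×10⁸ × 22.60 = 2.382×10⁹ km.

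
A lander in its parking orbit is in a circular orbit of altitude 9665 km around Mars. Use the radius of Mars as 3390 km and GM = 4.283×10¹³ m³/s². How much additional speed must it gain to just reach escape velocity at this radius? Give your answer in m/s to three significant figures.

Δv ≈ 750 m/s

r = 3390 + 9665 = 13055 km = 1.3055×10⁷ m.
Circular speed v_c = √(μ/r) = 1811 m/s.
Escape speed v_esc = √(2μ/r) = √2 × v_c = 2562 m/s.
Δv = v_esc − v_c = 750.3 m/s.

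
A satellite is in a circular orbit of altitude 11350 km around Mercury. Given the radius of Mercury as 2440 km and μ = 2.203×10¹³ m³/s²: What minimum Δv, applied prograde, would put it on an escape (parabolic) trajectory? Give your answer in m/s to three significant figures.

r = 2440 + 11350 = 13790 km = 1.3790×10⁷ m.
Circular speed v_c = √(μ/r) = 1264 m/s.
Escape speed v_esc = √(2μ/r) = √2 × v_c = 1787 m/s.
Δv = v_esc − v_c = 523.5 m/s.

Δv ≈ 524 m/s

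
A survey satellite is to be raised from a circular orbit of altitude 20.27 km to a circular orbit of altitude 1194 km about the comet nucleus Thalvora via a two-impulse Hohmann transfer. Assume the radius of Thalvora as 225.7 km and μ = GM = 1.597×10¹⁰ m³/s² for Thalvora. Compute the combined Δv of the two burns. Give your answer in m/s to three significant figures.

Δv_total ≈ 126 m/s

r₁ = 225.7 + 20.27 = 245.97 km = 2.4597×10⁵ m.
r₂ = 225.7 + 1194 = 1419.7 km = 1.4197×10⁶ m.
Transfer ellipse a_t = (r₁ + r₂)/2 = 8.328×10⁵ m.
At r₁: circular v_c1 = √(μ/r₁) = 254.8 m/s; transfer-periapsis v_p = √[μ(2/r₁ − 1/a_t)] = 332.7 m/s.
Δv₁ = v_p − v_c1 = 77.88 m/s.
At r₂: circular v_c2 = √(μ/r₂) = 106.1 m/s; transfer-apoapsis v_a = √[μ(2/r₂ − 1/a_t)] = 57.64 m/s.
Δv₂ = v_c2 − v_a = 48.42 m/s.
Total Δv = Δv₁ + Δv₂ = 126.3 m/s.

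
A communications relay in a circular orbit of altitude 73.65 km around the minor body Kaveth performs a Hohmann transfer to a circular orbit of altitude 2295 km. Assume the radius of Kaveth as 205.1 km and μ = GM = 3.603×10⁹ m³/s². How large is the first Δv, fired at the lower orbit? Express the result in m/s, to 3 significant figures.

Δv ≈ 38.8 m/s

r₁ = 205.1 + 73.65 = 278.75 km = 2.7875×10⁵ m.
r₂ = 205.1 + 2295 = 2500.1 km = 2.5001×10⁶ m.
Transfer ellipse a_t = (r₁ + r₂)/2 = 1.389×10⁶ m.
At r₁: circular v_c1 = √(μ/r₁) = 113.7 m/s; transfer-periapsis v_p = √[μ(2/r₁ − 1/a_t)] = 152.5 m/s.
Δv₁ = v_p − v_c1 = 38.81 m/s.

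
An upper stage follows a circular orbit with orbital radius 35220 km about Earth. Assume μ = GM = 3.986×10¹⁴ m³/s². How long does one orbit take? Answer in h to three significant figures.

r = 35220 km = 3.522×10⁷ m.
Kepler's third law: T = 2π√(r³/μ) = 2π√((3.522×10⁷)³ / 3.986×10¹⁴).
r³/μ = 1.096×10⁸ s², so T = 2π × 1.047×10⁴ = 6.578×10⁴ s.
Converting: 6.578×10⁴ s ÷ 3600 = 18.27 h.

T ≈ 18.3 h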